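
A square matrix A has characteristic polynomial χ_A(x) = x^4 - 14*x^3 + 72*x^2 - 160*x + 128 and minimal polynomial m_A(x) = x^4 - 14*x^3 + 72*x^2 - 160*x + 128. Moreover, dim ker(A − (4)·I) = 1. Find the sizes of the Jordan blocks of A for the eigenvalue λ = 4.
Block sizes for λ = 4: [3]

Step 1 — from the characteristic polynomial, algebraic multiplicity of λ = 4 is 3. From dim ker(A − (4)·I) = 1, there are exactly 1 Jordan blocks for λ = 4.
Step 2 — from the minimal polynomial, the factor (x − 4)^3 tells us the largest block for λ = 4 has size 3.
Step 3 — with total size 3, 1 blocks, and largest block 3, the block sizes (in nonincreasing order) are [3].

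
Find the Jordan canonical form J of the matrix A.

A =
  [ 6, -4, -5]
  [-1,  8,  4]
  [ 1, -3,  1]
J_3(5)

The characteristic polynomial is
  det(x·I − A) = x^3 - 15*x^2 + 75*x - 125 = (x - 5)^3

Eigenvalues and multiplicities (the geometric multiplicity of λ is n − rank(A − λI), which equals the number of Jordan blocks for λ):
  λ = 5: algebraic multiplicity = 3, geometric multiplicity = 1

Determining the block sizes for each eigenvalue:
  λ = 5: one block (gm = 1), so the single block has size am = 3 → block sizes [3]

Assembling the blocks gives a Jordan form
J =
  [5, 1, 0]
  [0, 5, 1]
  [0, 0, 5]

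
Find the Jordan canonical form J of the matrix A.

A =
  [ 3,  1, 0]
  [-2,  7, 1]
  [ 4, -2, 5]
J_3(5)

The characteristic polynomial is
  det(x·I − A) = x^3 - 15*x^2 + 75*x - 125 = (x - 5)^3

Eigenvalues and multiplicities (the geometric multiplicity of λ is n − rank(A − λI), which equals the number of Jordan blocks for λ):
  λ = 5: algebraic multiplicity = 3, geometric multiplicity = 1

Determining the block sizes for each eigenvalue:
  λ = 5: one block (gm = 1), so the single block has size am = 3 → block sizes [3]

Assembling the blocks gives a Jordan form
J =
  [5, 1, 0]
  [0, 5, 1]
  [0, 0, 5]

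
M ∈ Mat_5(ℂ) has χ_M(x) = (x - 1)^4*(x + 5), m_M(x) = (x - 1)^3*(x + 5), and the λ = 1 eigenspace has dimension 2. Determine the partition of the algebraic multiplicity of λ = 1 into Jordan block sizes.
Block sizes for λ = 1: [3, 1]

Step 1 — from the characteristic polynomial, algebraic multiplicity of λ = 1 is 4. From dim ker(M − (1)·I) = 2, there are exactly 2 Jordan blocks for λ = 1.
Step 2 — from the minimal polynomial, the factor (x − 1)^3 tells us the largest block for λ = 1 has size 3.
Step 3 — with total size 4, 2 blocks, and largest block 3, the block sizes (in nonincreasing order) are [3, 1].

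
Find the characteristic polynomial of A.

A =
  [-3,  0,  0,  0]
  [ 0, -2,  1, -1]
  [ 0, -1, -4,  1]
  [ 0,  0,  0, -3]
x^4 + 12*x^3 + 54*x^2 + 108*x + 81

Expanding det(x·I − A) (e.g. by cofactor expansion or by noting that A is similar to its Jordan form J, which has the same characteristic polynomial as A) gives
  χ_A(x) = x^4 + 12*x^3 + 54*x^2 + 108*x + 81
which factors as (x + 3)^4. The eigenvalues (with algebraic multiplicities) are λ = -3 with multiplicity 4.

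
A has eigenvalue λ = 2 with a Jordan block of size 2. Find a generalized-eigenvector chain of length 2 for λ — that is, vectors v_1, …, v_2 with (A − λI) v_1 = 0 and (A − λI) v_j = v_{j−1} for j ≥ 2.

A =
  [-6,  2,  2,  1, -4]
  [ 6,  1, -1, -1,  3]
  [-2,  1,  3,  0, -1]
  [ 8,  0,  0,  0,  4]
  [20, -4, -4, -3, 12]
A Jordan chain for λ = 2 of length 2:
v_1 = (-8, 6, -2, 8, 20)ᵀ
v_2 = (1, 0, 0, 0, 0)ᵀ

Let N = A − (2)·I. We want v_2 with N^2 v_2 = 0 but N^1 v_2 ≠ 0; then v_{j-1} := N · v_j for j = 2, …, 2.

Pick v_2 = (1, 0, 0, 0, 0)ᵀ.
Then v_1 = N · v_2 = (-8, 6, -2, 8, 20)ᵀ.

Sanity check: (A − (2)·I) v_1 = (0, 0, 0, 0, 0)ᵀ = 0. ✓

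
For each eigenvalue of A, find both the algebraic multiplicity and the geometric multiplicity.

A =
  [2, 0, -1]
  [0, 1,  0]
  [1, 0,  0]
λ = 1: alg = 3, geom = 2

Step 1 — factor the characteristic polynomial to read off the algebraic multiplicities:
  χ_A(x) = (x - 1)^3

Step 2 — compute geometric multiplicities via the rank-nullity identity g(λ) = n − rank(A − λI):
  rank(A − (1)·I) = 1, so dim ker(A − (1)·I) = n − 1 = 2

Summary:
  λ = 1: algebraic multiplicity = 3, geometric multiplicity = 2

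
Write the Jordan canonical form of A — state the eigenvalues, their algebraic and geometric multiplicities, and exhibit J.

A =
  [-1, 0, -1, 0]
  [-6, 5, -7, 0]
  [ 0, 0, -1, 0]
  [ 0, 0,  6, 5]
J_2(-1) ⊕ J_1(5) ⊕ J_1(5)

The characteristic polynomial is
  det(x·I − A) = x^4 - 8*x^3 + 6*x^2 + 40*x + 25 = (x - 5)^2*(x + 1)^2

Eigenvalues and multiplicities (the geometric multiplicity of λ is n − rank(A − λI), which equals the number of Jordan blocks for λ):
  λ = -1: algebraic multiplicity = 2, geometric multiplicity = 1
  λ = 5: algebraic multiplicity = 2, geometric multiplicity = 2

Determining the block sizes for each eigenvalue:
  λ = -1: one block (gm = 1), so the single block has size am = 2 → block sizes [2]
  λ = 5: gm = am = 2, so every block has size 1 → block sizes [1, 1]

Assembling the blocks gives a Jordan form
J =
  [-1,  1, 0, 0]
  [ 0, -1, 0, 0]
  [ 0,  0, 5, 0]
  [ 0,  0, 0, 5]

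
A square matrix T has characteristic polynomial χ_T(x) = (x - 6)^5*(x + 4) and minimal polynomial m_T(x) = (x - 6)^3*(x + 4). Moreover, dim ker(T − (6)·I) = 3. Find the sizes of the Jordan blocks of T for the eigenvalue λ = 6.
Block sizes for λ = 6: [3, 1, 1]

Step 1 — from the characteristic polynomial, algebraic multiplicity of λ = 6 is 5. From dim ker(T − (6)·I) = 3, there are exactly 3 Jordan blocks for λ = 6.
Step 2 — from the minimal polynomial, the factor (x − 6)^3 tells us the largest block for λ = 6 has size 3.
Step 3 — with total size 5, 3 blocks, and largest block 3, the block sizes (in nonincreasing order) are [3, 1, 1].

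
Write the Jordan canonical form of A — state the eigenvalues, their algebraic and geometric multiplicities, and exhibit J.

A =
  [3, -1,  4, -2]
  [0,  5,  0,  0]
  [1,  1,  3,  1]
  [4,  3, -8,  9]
J_2(5) ⊕ J_2(5)

The characteristic polynomial is
  det(x·I − A) = x^4 - 20*x^3 + 150*x^2 - 500*x + 625 = (x - 5)^4

Eigenvalues and multiplicities (the geometric multiplicity of λ is n − rank(A − λI), which equals the number of Jordan blocks for λ):
  λ = 5: algebraic multiplicity = 4, geometric multiplicity = 2

Determining the block sizes for each eigenvalue:
  λ = 5: with am = 4 and gm = 2, the partition is not yet determined (e.g. several partitions of 4 into 2 parts exist). Let N = A − (5)·I. Computing rank(N^1) = 2, rank(N^2) = 0; the number of blocks of size ≥ j is rank(N^{j−1}) − rank(N^j), giving [2, 2]. So we have 2 block(s) of size 2 → block sizes [2, 2]

Assembling the blocks gives a Jordan form
J =
  [5, 1, 0, 0]
  [0, 5, 0, 0]
  [0, 0, 5, 1]
  [0, 0, 0, 5]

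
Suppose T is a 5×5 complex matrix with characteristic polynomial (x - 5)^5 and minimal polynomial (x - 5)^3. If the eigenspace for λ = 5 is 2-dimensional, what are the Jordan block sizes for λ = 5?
Block sizes for λ = 5: [3, 2]

Step 1 — from the characteristic polynomial, algebraic multiplicity of λ = 5 is 5. From dim ker(T − (5)·I) = 2, there are exactly 2 Jordan blocks for λ = 5.
Step 2 — from the minimal polynomial, the factor (x − 5)^3 tells us the largest block for λ = 5 has size 3.
Step 3 — with total size 5, 2 blocks, and largest block 3, the block sizes (in nonincreasing order) are [3, 2].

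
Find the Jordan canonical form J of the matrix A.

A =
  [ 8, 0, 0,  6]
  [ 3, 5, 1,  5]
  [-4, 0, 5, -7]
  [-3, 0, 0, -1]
J_1(2) ⊕ J_3(5)

The characteristic polynomial is
  det(x·I − A) = x^4 - 17*x^3 + 105*x^2 - 275*x + 250 = (x - 5)^3*(x - 2)

Eigenvalues and multiplicities (the geometric multiplicity of λ is n − rank(A − λI), which equals the number of Jordan blocks for λ):
  λ = 2: algebraic multiplicity = 1, geometric multiplicity = 1
  λ = 5: algebraic multiplicity = 3, geometric multiplicity = 1

Determining the block sizes for each eigenvalue:
  λ = 2: one block (gm = 1), so the single block has size am = 1 → block sizes [1]
  λ = 5: one block (gm = 1), so the single block has size am = 3 → block sizes [3]

Assembling the blocks gives a Jordan form
J =
  [2, 0, 0, 0]
  [0, 5, 1, 0]
  [0, 0, 5, 1]
  [0, 0, 0, 5]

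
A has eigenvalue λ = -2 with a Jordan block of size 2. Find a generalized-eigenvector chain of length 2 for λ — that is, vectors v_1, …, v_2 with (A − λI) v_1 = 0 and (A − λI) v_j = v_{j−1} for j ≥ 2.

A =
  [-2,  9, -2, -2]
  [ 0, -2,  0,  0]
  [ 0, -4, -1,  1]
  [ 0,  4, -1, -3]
A Jordan chain for λ = -2 of length 2:
v_1 = (9, 0, -4, 4)ᵀ
v_2 = (0, 1, 0, 0)ᵀ

Let N = A − (-2)·I. We want v_2 with N^2 v_2 = 0 but N^1 v_2 ≠ 0; then v_{j-1} := N · v_j for j = 2, …, 2.

Pick v_2 = (0, 1, 0, 0)ᵀ.
Then v_1 = N · v_2 = (9, 0, -4, 4)ᵀ.

Sanity check: (A − (-2)·I) v_1 = (0, 0, 0, 0)ᵀ = 0. ✓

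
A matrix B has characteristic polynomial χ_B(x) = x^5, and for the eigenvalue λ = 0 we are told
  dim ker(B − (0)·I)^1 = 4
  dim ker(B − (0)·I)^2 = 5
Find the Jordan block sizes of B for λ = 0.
Block sizes for λ = 0: [2, 1, 1, 1]

From the dimensions of kernels of powers, the number of Jordan blocks of size at least j is d_j − d_{j−1} where d_j = dim ker(N^j) (with d_0 = 0). Computing the differences gives [4, 1].
The number of blocks of size exactly k is (#blocks of size ≥ k) − (#blocks of size ≥ k + 1), so the partition is: 3 block(s) of size 1, 1 block(s) of size 2.
In nonincreasing order the block sizes are [2, 1, 1, 1].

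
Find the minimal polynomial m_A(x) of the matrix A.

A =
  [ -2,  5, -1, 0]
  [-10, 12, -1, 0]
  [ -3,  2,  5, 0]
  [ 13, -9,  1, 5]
x^3 - 15*x^2 + 75*x - 125

The characteristic polynomial is χ_A(x) = (x - 5)^4, so the eigenvalues are known. The minimal polynomial is
  m_A(x) = Π_λ (x − λ)^{k_λ}
where k_λ is the size of the *largest* Jordan block for λ (equivalently, the smallest k with (A − λI)^k v = 0 for every generalised eigenvector v of λ).

  λ = 5: largest Jordan block has size 3, contributing (x − 5)^3

So m_A(x) = (x - 5)^3 = x^3 - 15*x^2 + 75*x - 125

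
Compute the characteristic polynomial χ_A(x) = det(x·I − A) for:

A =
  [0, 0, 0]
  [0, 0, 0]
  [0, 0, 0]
x^3

Expanding det(x·I − A) (e.g. by cofactor expansion or by noting that A is similar to its Jordan form J, which has the same characteristic polynomial as A) gives
  χ_A(x) = x^3
which factors as x^3. The eigenvalues (with algebraic multiplicities) are λ = 0 with multiplicity 3.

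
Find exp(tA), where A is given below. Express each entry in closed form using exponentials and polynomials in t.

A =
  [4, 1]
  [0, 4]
e^{tA} =
  [exp(4*t), t*exp(4*t)]
  [0, exp(4*t)]

Strategy: write A = P · J · P⁻¹ where J is a Jordan canonical form, so e^{tA} = P · e^{tJ} · P⁻¹, and e^{tJ} can be computed block-by-block.

A has Jordan form
J =
  [4, 1]
  [0, 4]
(up to reordering of blocks).

Per-block formulas:
  For a 2×2 Jordan block J_2(4): exp(t · J_2(4)) = e^(4t)·(I + t·N), where N is the 2×2 nilpotent shift.

After assembling e^{tJ} and conjugating by P, we get:

e^{tA} =
  [exp(4*t), t*exp(4*t)]
  [0, exp(4*t)]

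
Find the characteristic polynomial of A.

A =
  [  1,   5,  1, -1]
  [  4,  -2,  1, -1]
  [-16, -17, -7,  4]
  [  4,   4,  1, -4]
x^4 + 12*x^3 + 54*x^2 + 108*x + 81

Expanding det(x·I − A) (e.g. by cofactor expansion or by noting that A is similar to its Jordan form J, which has the same characteristic polynomial as A) gives
  χ_A(x) = x^4 + 12*x^3 + 54*x^2 + 108*x + 81
which factors as (x + 3)^4. The eigenvalues (with algebraic multiplicities) are λ = -3 with multiplicity 4.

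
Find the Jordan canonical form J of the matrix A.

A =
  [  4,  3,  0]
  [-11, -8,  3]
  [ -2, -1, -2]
J_3(-2)

The characteristic polynomial is
  det(x·I − A) = x^3 + 6*x^2 + 12*x + 8 = (x + 2)^3

Eigenvalues and multiplicities (the geometric multiplicity of λ is n − rank(A − λI), which equals the number of Jordan blocks for λ):
  λ = -2: algebraic multiplicity = 3, geometric multiplicity = 1

Determining the block sizes for each eigenvalue:
  λ = -2: one block (gm = 1), so the single block has size am = 3 → block sizes [3]

Assembling the blocks gives a Jordan form
J =
  [-2,  1,  0]
  [ 0, -2,  1]
  [ 0,  0, -2]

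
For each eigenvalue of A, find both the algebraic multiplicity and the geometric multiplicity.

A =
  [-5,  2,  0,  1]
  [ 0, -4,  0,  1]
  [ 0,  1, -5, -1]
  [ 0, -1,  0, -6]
λ = -5: alg = 4, geom = 2

Step 1 — factor the characteristic polynomial to read off the algebraic multiplicities:
  χ_A(x) = (x + 5)^4

Step 2 — compute geometric multiplicities via the rank-nullity identity g(λ) = n − rank(A − λI):
  rank(A − (-5)·I) = 2, so dim ker(A − (-5)·I) = n − 2 = 2

Summary:
  λ = -5: algebraic multiplicity = 4, geometric multiplicity = 2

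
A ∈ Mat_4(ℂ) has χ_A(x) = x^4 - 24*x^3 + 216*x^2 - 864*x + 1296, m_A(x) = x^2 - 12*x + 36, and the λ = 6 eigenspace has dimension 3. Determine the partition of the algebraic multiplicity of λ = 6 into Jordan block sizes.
Block sizes for λ = 6: [2, 1, 1]

Step 1 — from the characteristic polynomial, algebraic multiplicity of λ = 6 is 4. From dim ker(A − (6)·I) = 3, there are exactly 3 Jordan blocks for λ = 6.
Step 2 — from the minimal polynomial, the factor (x − 6)^2 tells us the largest block for λ = 6 has size 2.
Step 3 — with total size 4, 3 blocks, and largest block 2, the block sizes (in nonincreasing order) are [2, 1, 1].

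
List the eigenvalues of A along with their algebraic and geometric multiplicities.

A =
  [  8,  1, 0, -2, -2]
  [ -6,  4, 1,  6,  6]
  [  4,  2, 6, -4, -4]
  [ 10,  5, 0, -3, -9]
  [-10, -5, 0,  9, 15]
λ = 6: alg = 5, geom = 2

Step 1 — factor the characteristic polynomial to read off the algebraic multiplicities:
  χ_A(x) = (x - 6)^5

Step 2 — compute geometric multiplicities via the rank-nullity identity g(λ) = n − rank(A − λI):
  rank(A − (6)·I) = 3, so dim ker(A − (6)·I) = n − 3 = 2

Summary:
  λ = 6: algebraic multiplicity = 5, geometric multiplicity = 2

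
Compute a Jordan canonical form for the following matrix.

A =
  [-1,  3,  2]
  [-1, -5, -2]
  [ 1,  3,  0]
J_2(-2) ⊕ J_1(-2)

The characteristic polynomial is
  det(x·I − A) = x^3 + 6*x^2 + 12*x + 8 = (x + 2)^3

Eigenvalues and multiplicities (the geometric multiplicity of λ is n − rank(A − λI), which equals the number of Jordan blocks for λ):
  λ = -2: algebraic multiplicity = 3, geometric multiplicity = 2

Determining the block sizes for each eigenvalue:
  λ = -2: 2 blocks summing to 3 forces exactly one block of size 2 and the rest size 1 → block sizes [2, 1]

Assembling the blocks gives a Jordan form
J =
  [-2,  1,  0]
  [ 0, -2,  0]
  [ 0,  0, -2]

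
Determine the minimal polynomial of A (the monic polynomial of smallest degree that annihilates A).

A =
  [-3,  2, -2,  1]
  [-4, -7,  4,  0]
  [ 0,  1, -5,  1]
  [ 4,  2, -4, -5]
x^2 + 10*x + 25

The characteristic polynomial is χ_A(x) = (x + 5)^4, so the eigenvalues are known. The minimal polynomial is
  m_A(x) = Π_λ (x − λ)^{k_λ}
where k_λ is the size of the *largest* Jordan block for λ (equivalently, the smallest k with (A − λI)^k v = 0 for every generalised eigenvector v of λ).

  λ = -5: largest Jordan block has size 2, contributing (x + 5)^2

So m_A(x) = (x + 5)^2 = x^2 + 10*x + 25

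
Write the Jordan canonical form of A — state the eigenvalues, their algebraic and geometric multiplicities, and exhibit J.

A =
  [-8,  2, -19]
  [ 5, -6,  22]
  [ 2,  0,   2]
J_3(-4)

The characteristic polynomial is
  det(x·I − A) = x^3 + 12*x^2 + 48*x + 64 = (x + 4)^3

Eigenvalues and multiplicities (the geometric multiplicity of λ is n − rank(A − λI), which equals the number of Jordan blocks for λ):
  λ = -4: algebraic multiplicity = 3, geometric multiplicity = 1

Determining the block sizes for each eigenvalue:
  λ = -4: one block (gm = 1), so the single block has size am = 3 → block sizes [3]

Assembling the blocks gives a Jordan form
J =
  [-4,  1,  0]
  [ 0, -4,  1]
  [ 0,  0, -4]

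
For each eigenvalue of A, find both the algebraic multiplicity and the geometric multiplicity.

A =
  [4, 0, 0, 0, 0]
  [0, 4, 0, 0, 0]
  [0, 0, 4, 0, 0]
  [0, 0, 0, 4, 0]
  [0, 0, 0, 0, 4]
λ = 4: alg = 5, geom = 5

Step 1 — factor the characteristic polynomial to read off the algebraic multiplicities:
  χ_A(x) = (x - 4)^5

Step 2 — compute geometric multiplicities via the rank-nullity identity g(λ) = n − rank(A − λI):
  rank(A − (4)·I) = 0, so dim ker(A − (4)·I) = n − 0 = 5

Summary:
  λ = 4: algebraic multiplicity = 5, geometric multiplicity = 5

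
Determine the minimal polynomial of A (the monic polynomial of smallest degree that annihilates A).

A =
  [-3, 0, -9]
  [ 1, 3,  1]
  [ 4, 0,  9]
x^3 - 9*x^2 + 27*x - 27

The characteristic polynomial is χ_A(x) = (x - 3)^3, so the eigenvalues are known. The minimal polynomial is
  m_A(x) = Π_λ (x − λ)^{k_λ}
where k_λ is the size of the *largest* Jordan block for λ (equivalently, the smallest k with (A − λI)^k v = 0 for every generalised eigenvector v of λ).

  λ = 3: largest Jordan block has size 3, contributing (x − 3)^3

So m_A(x) = (x - 3)^3 = x^3 - 9*x^2 + 27*x - 27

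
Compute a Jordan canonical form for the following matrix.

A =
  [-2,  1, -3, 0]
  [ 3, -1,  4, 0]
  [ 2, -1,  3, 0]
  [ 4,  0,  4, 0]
J_3(0) ⊕ J_1(0)

The characteristic polynomial is
  det(x·I − A) = x^4

Eigenvalues and multiplicities (the geometric multiplicity of λ is n − rank(A − λI), which equals the number of Jordan blocks for λ):
  λ = 0: algebraic multiplicity = 4, geometric multiplicity = 2

Determining the block sizes for each eigenvalue:
  λ = 0: with am = 4 and gm = 2, the partition is not yet determined (e.g. several partitions of 4 into 2 parts exist). Let N = A − (0)·I. Computing rank(N^1) = 2, rank(N^2) = 1, rank(N^3) = 0; the number of blocks of size ≥ j is rank(N^{j−1}) − rank(N^j), giving [2, 1, 1]. So we have 1 block(s) of size 3, 1 block(s) of size 1 → block sizes [3, 1]

Assembling the blocks gives a Jordan form
J =
  [0, 1, 0, 0]
  [0, 0, 1, 0]
  [0, 0, 0, 0]
  [0, 0, 0, 0]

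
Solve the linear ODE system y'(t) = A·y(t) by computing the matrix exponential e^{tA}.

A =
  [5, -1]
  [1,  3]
e^{tA} =
  [t*exp(4*t) + exp(4*t), -t*exp(4*t)]
  [t*exp(4*t), -t*exp(4*t) + exp(4*t)]

Strategy: write A = P · J · P⁻¹ where J is a Jordan canonical form, so e^{tA} = P · e^{tJ} · P⁻¹, and e^{tJ} can be computed block-by-block.

A has Jordan form
J =
  [4, 1]
  [0, 4]
(up to reordering of blocks).

Per-block formulas:
  For a 2×2 Jordan block J_2(4): exp(t · J_2(4)) = e^(4t)·(I + t·N), where N is the 2×2 nilpotent shift.

After assembling e^{tJ} and conjugating by P, we get:

e^{tA} =
  [t*exp(4*t) + exp(4*t), -t*exp(4*t)]
  [t*exp(4*t), -t*exp(4*t) + exp(4*t)]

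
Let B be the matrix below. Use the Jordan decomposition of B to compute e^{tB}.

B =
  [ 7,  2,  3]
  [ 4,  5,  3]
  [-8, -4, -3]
e^{tB} =
  [4*t*exp(3*t) + exp(3*t), 2*t*exp(3*t), 3*t*exp(3*t)]
  [4*t*exp(3*t), 2*t*exp(3*t) + exp(3*t), 3*t*exp(3*t)]
  [-8*t*exp(3*t), -4*t*exp(3*t), -6*t*exp(3*t) + exp(3*t)]

Strategy: write B = P · J · P⁻¹ where J is a Jordan canonical form, so e^{tB} = P · e^{tJ} · P⁻¹, and e^{tJ} can be computed block-by-block.

B has Jordan form
J =
  [3, 1, 0]
  [0, 3, 0]
  [0, 0, 3]
(up to reordering of blocks).

Per-block formulas:
  For a 2×2 Jordan block J_2(3): exp(t · J_2(3)) = e^(3t)·(I + t·N), where N is the 2×2 nilpotent shift.
  For a 1×1 block at λ = 3: exp(t · [3]) = [e^(3t)].

After assembling e^{tJ} and conjugating by P, we get:

e^{tB} =
  [4*t*exp(3*t) + exp(3*t), 2*t*exp(3*t), 3*t*exp(3*t)]
  [4*t*exp(3*t), 2*t*exp(3*t) + exp(3*t), 3*t*exp(3*t)]
  [-8*t*exp(3*t), -4*t*exp(3*t), -6*t*exp(3*t) + exp(3*t)]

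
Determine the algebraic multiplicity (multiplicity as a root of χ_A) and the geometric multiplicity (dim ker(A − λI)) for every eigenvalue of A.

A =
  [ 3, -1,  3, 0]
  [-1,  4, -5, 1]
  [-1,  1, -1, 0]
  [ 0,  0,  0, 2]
λ = 2: alg = 4, geom = 2

Step 1 — factor the characteristic polynomial to read off the algebraic multiplicities:
  χ_A(x) = (x - 2)^4

Step 2 — compute geometric multiplicities via the rank-nullity identity g(λ) = n − rank(A − λI):
  rank(A − (2)·I) = 2, so dim ker(A − (2)·I) = n − 2 = 2

Summary:
  λ = 2: algebraic multiplicity = 4, geometric multiplicity = 2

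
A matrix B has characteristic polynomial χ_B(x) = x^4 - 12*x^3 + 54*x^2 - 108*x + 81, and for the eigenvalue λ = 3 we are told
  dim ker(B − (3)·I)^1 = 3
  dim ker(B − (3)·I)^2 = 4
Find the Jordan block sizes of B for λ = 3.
Block sizes for λ = 3: [2, 1, 1]

From the dimensions of kernels of powers, the number of Jordan blocks of size at least j is d_j − d_{j−1} where d_j = dim ker(N^j) (with d_0 = 0). Computing the differences gives [3, 1].
The number of blocks of size exactly k is (#blocks of size ≥ k) − (#blocks of size ≥ k + 1), so the partition is: 2 block(s) of size 1, 1 block(s) of size 2.
In nonincreasing order the block sizes are [2, 1, 1].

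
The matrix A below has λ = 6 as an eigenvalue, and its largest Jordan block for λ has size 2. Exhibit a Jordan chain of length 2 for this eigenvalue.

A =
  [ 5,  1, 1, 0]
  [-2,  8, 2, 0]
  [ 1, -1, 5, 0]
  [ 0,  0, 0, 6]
A Jordan chain for λ = 6 of length 2:
v_1 = (-1, -2, 1, 0)ᵀ
v_2 = (1, 0, 0, 0)ᵀ

Let N = A − (6)·I. We want v_2 with N^2 v_2 = 0 but N^1 v_2 ≠ 0; then v_{j-1} := N · v_j for j = 2, …, 2.

Pick v_2 = (1, 0, 0, 0)ᵀ.
Then v_1 = N · v_2 = (-1, -2, 1, 0)ᵀ.

Sanity check: (A − (6)·I) v_1 = (0, 0, 0, 0)ᵀ = 0. ✓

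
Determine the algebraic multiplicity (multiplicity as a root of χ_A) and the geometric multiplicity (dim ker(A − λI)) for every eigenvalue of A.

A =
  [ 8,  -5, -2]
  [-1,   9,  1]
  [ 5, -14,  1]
λ = 6: alg = 3, geom = 1

Step 1 — factor the characteristic polynomial to read off the algebraic multiplicities:
  χ_A(x) = (x - 6)^3

Step 2 — compute geometric multiplicities via the rank-nullity identity g(λ) = n − rank(A − λI):
  rank(A − (6)·I) = 2, so dim ker(A − (6)·I) = n − 2 = 1

Summary:
  λ = 6: algebraic multiplicity = 3, geometric multiplicity = 1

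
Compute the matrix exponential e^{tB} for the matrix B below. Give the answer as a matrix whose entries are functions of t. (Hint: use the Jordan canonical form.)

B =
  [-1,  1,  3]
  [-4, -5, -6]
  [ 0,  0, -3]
e^{tB} =
  [2*t*exp(-3*t) + exp(-3*t), t*exp(-3*t), 3*t*exp(-3*t)]
  [-4*t*exp(-3*t), -2*t*exp(-3*t) + exp(-3*t), -6*t*exp(-3*t)]
  [0, 0, exp(-3*t)]

Strategy: write B = P · J · P⁻¹ where J is a Jordan canonical form, so e^{tB} = P · e^{tJ} · P⁻¹, and e^{tJ} can be computed block-by-block.

B has Jordan form
J =
  [-3,  1,  0]
  [ 0, -3,  0]
  [ 0,  0, -3]
(up to reordering of blocks).

Per-block formulas:
  For a 1×1 block at λ = -3: exp(t · [-3]) = [e^(-3t)].
  For a 2×2 Jordan block J_2(-3): exp(t · J_2(-3)) = e^(-3t)·(I + t·N), where N is the 2×2 nilpotent shift.

After assembling e^{tJ} and conjugating by P, we get:

e^{tB} =
  [2*t*exp(-3*t) + exp(-3*t), t*exp(-3*t), 3*t*exp(-3*t)]
  [-4*t*exp(-3*t), -2*t*exp(-3*t) + exp(-3*t), -6*t*exp(-3*t)]
  [0, 0, exp(-3*t)]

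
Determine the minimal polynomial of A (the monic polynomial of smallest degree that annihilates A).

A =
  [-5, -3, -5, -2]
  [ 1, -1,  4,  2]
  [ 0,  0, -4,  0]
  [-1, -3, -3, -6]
x^3 + 12*x^2 + 48*x + 64

The characteristic polynomial is χ_A(x) = (x + 4)^4, so the eigenvalues are known. The minimal polynomial is
  m_A(x) = Π_λ (x − λ)^{k_λ}
where k_λ is the size of the *largest* Jordan block for λ (equivalently, the smallest k with (A − λI)^k v = 0 for every generalised eigenvector v of λ).

  λ = -4: largest Jordan block has size 3, contributing (x + 4)^3

So m_A(x) = (x + 4)^3 = x^3 + 12*x^2 + 48*x + 64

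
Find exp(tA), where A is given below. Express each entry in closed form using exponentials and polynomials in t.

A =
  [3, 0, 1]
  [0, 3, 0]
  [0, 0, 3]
e^{tA} =
  [exp(3*t), 0, t*exp(3*t)]
  [0, exp(3*t), 0]
  [0, 0, exp(3*t)]

Strategy: write A = P · J · P⁻¹ where J is a Jordan canonical form, so e^{tA} = P · e^{tJ} · P⁻¹, and e^{tJ} can be computed block-by-block.

A has Jordan form
J =
  [3, 1, 0]
  [0, 3, 0]
  [0, 0, 3]
(up to reordering of blocks).

Per-block formulas:
  For a 2×2 Jordan block J_2(3): exp(t · J_2(3)) = e^(3t)·(I + t·N), where N is the 2×2 nilpotent shift.
  For a 1×1 block at λ = 3: exp(t · [3]) = [e^(3t)].

After assembling e^{tJ} and conjugating by P, we get:

e^{tA} =
  [exp(3*t), 0, t*exp(3*t)]
  [0, exp(3*t), 0]
  [0, 0, exp(3*t)]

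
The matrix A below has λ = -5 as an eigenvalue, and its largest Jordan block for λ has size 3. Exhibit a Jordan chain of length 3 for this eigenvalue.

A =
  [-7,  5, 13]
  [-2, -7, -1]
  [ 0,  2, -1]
A Jordan chain for λ = -5 of length 3:
v_1 = (-6, 8, -4)ᵀ
v_2 = (-2, -2, 0)ᵀ
v_3 = (1, 0, 0)ᵀ

Let N = A − (-5)·I. We want v_3 with N^3 v_3 = 0 but N^2 v_3 ≠ 0; then v_{j-1} := N · v_j for j = 3, …, 2.

Pick v_3 = (1, 0, 0)ᵀ.
Then v_2 = N · v_3 = (-2, -2, 0)ᵀ.
Then v_1 = N · v_2 = (-6, 8, -4)ᵀ.

Sanity check: (A − (-5)·I) v_1 = (0, 0, 0)ᵀ = 0. ✓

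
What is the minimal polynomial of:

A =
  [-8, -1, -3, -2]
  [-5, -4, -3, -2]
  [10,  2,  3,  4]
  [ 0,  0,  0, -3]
x^2 + 6*x + 9

The characteristic polynomial is χ_A(x) = (x + 3)^4, so the eigenvalues are known. The minimal polynomial is
  m_A(x) = Π_λ (x − λ)^{k_λ}
where k_λ is the size of the *largest* Jordan block for λ (equivalently, the smallest k with (A − λI)^k v = 0 for every generalised eigenvector v of λ).

  λ = -3: largest Jordan block has size 2, contributing (x + 3)^2

So m_A(x) = (x + 3)^2 = x^2 + 6*x + 9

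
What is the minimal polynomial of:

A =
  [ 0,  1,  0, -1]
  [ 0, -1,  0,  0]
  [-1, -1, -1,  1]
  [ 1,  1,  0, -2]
x^2 + 2*x + 1

The characteristic polynomial is χ_A(x) = (x + 1)^4, so the eigenvalues are known. The minimal polynomial is
  m_A(x) = Π_λ (x − λ)^{k_λ}
where k_λ is the size of the *largest* Jordan block for λ (equivalently, the smallest k with (A − λI)^k v = 0 for every generalised eigenvector v of λ).

  λ = -1: largest Jordan block has size 2, contributing (x + 1)^2

So m_A(x) = (x + 1)^2 = x^2 + 2*x + 1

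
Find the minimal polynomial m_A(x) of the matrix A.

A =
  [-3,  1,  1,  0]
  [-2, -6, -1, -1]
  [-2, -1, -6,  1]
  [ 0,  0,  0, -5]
x^2 + 10*x + 25

The characteristic polynomial is χ_A(x) = (x + 5)^4, so the eigenvalues are known. The minimal polynomial is
  m_A(x) = Π_λ (x − λ)^{k_λ}
where k_λ is the size of the *largest* Jordan block for λ (equivalently, the smallest k with (A − λI)^k v = 0 for every generalised eigenvector v of λ).

  λ = -5: largest Jordan block has size 2, contributing (x + 5)^2

So m_A(x) = (x + 5)^2 = x^2 + 10*x + 25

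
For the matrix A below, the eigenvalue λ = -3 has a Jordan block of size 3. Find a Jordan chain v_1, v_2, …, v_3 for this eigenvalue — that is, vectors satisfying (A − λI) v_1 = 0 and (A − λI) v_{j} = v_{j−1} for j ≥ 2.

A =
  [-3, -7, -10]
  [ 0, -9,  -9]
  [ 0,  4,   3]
A Jordan chain for λ = -3 of length 3:
v_1 = (2, 0, 0)ᵀ
v_2 = (-7, -6, 4)ᵀ
v_3 = (0, 1, 0)ᵀ

Let N = A − (-3)·I. We want v_3 with N^3 v_3 = 0 but N^2 v_3 ≠ 0; then v_{j-1} := N · v_j for j = 3, …, 2.

Pick v_3 = (0, 1, 0)ᵀ.
Then v_2 = N · v_3 = (-7, -6, 4)ᵀ.
Then v_1 = N · v_2 = (2, 0, 0)ᵀ.

Sanity check: (A − (-3)·I) v_1 = (0, 0, 0)ᵀ = 0. ✓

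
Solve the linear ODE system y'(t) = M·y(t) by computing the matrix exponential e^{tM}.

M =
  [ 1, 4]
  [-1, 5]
e^{tM} =
  [-2*t*exp(3*t) + exp(3*t), 4*t*exp(3*t)]
  [-t*exp(3*t), 2*t*exp(3*t) + exp(3*t)]

Strategy: write M = P · J · P⁻¹ where J is a Jordan canonical form, so e^{tM} = P · e^{tJ} · P⁻¹, and e^{tJ} can be computed block-by-block.

M has Jordan form
J =
  [3, 1]
  [0, 3]
(up to reordering of blocks).

Per-block formulas:
  For a 2×2 Jordan block J_2(3): exp(t · J_2(3)) = e^(3t)·(I + t·N), where N is the 2×2 nilpotent shift.

After assembling e^{tJ} and conjugating by P, we get:

e^{tM} =
  [-2*t*exp(3*t) + exp(3*t), 4*t*exp(3*t)]
  [-t*exp(3*t), 2*t*exp(3*t) + exp(3*t)]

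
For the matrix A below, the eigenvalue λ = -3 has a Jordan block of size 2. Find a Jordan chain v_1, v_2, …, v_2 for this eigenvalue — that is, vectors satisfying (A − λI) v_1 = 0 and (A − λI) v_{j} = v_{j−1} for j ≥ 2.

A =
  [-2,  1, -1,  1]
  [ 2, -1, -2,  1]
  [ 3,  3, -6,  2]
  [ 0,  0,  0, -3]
A Jordan chain for λ = -3 of length 2:
v_1 = (1, 2, 3, 0)ᵀ
v_2 = (1, 0, 0, 0)ᵀ

Let N = A − (-3)·I. We want v_2 with N^2 v_2 = 0 but N^1 v_2 ≠ 0; then v_{j-1} := N · v_j for j = 2, …, 2.

Pick v_2 = (1, 0, 0, 0)ᵀ.
Then v_1 = N · v_2 = (1, 2, 3, 0)ᵀ.

Sanity check: (A − (-3)·I) v_1 = (0, 0, 0, 0)ᵀ = 0. ✓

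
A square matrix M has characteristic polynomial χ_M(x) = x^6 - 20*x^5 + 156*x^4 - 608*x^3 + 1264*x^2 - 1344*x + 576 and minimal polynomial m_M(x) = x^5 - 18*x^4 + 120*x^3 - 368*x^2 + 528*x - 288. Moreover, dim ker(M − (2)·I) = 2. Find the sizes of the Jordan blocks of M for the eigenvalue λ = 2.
Block sizes for λ = 2: [3, 1]

Step 1 — from the characteristic polynomial, algebraic multiplicity of λ = 2 is 4. From dim ker(M − (2)·I) = 2, there are exactly 2 Jordan blocks for λ = 2.
Step 2 — from the minimal polynomial, the factor (x − 2)^3 tells us the largest block for λ = 2 has size 3.
Step 3 — with total size 4, 2 blocks, and largest block 3, the block sizes (in nonincreasing order) are [3, 1].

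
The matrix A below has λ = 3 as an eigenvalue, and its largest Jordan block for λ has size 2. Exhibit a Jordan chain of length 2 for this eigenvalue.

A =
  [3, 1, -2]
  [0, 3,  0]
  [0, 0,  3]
A Jordan chain for λ = 3 of length 2:
v_1 = (1, 0, 0)ᵀ
v_2 = (0, 1, 0)ᵀ

Let N = A − (3)·I. We want v_2 with N^2 v_2 = 0 but N^1 v_2 ≠ 0; then v_{j-1} := N · v_j for j = 2, …, 2.

Pick v_2 = (0, 1, 0)ᵀ.
Then v_1 = N · v_2 = (1, 0, 0)ᵀ.

Sanity check: (A − (3)·I) v_1 = (0, 0, 0)ᵀ = 0. ✓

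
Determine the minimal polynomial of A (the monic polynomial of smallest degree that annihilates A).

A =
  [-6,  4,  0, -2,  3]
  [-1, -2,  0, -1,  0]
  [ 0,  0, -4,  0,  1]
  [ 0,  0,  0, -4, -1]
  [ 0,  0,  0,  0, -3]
x^3 + 11*x^2 + 40*x + 48

The characteristic polynomial is χ_A(x) = (x + 3)*(x + 4)^4, so the eigenvalues are known. The minimal polynomial is
  m_A(x) = Π_λ (x − λ)^{k_λ}
where k_λ is the size of the *largest* Jordan block for λ (equivalently, the smallest k with (A − λI)^k v = 0 for every generalised eigenvector v of λ).

  λ = -4: largest Jordan block has size 2, contributing (x + 4)^2
  λ = -3: largest Jordan block has size 1, contributing (x + 3)

So m_A(x) = (x + 3)*(x + 4)^2 = x^3 + 11*x^2 + 40*x + 48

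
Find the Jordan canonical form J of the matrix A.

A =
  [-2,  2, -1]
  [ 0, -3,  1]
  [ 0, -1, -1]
J_3(-2)

The characteristic polynomial is
  det(x·I − A) = x^3 + 6*x^2 + 12*x + 8 = (x + 2)^3

Eigenvalues and multiplicities (the geometric multiplicity of λ is n − rank(A − λI), which equals the number of Jordan blocks for λ):
  λ = -2: algebraic multiplicity = 3, geometric multiplicity = 1

Determining the block sizes for each eigenvalue:
  λ = -2: one block (gm = 1), so the single block has size am = 3 → block sizes [3]

Assembling the blocks gives a Jordan form
J =
  [-2,  1,  0]
  [ 0, -2,  1]
  [ 0,  0, -2]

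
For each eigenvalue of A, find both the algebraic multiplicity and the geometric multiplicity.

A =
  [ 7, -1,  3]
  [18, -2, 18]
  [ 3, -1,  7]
λ = 4: alg = 3, geom = 2

Step 1 — factor the characteristic polynomial to read off the algebraic multiplicities:
  χ_A(x) = (x - 4)^3

Step 2 — compute geometric multiplicities via the rank-nullity identity g(λ) = n − rank(A − λI):
  rank(A − (4)·I) = 1, so dim ker(A − (4)·I) = n − 1 = 2

Summary:
  λ = 4: algebraic multiplicity = 3, geometric multiplicity = 2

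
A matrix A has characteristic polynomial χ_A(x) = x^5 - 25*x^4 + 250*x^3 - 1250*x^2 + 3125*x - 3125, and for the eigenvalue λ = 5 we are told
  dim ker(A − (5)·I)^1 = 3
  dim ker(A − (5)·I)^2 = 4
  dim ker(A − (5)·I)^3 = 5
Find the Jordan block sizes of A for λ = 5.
Block sizes for λ = 5: [3, 1, 1]

From the dimensions of kernels of powers, the number of Jordan blocks of size at least j is d_j − d_{j−1} where d_j = dim ker(N^j) (with d_0 = 0). Computing the differences gives [3, 1, 1].
The number of blocks of size exactly k is (#blocks of size ≥ k) − (#blocks of size ≥ k + 1), so the partition is: 2 block(s) of size 1, 1 block(s) of size 3.
In nonincreasing order the block sizes are [3, 1, 1].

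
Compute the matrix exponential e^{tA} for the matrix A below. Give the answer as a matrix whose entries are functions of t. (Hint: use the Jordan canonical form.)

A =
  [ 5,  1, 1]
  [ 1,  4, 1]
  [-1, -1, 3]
e^{tA} =
  [t^2*exp(4*t)/2 + t*exp(4*t) + exp(4*t), t*exp(4*t), t^2*exp(4*t)/2 + t*exp(4*t)]
  [t*exp(4*t), exp(4*t), t*exp(4*t)]
  [-t^2*exp(4*t)/2 - t*exp(4*t), -t*exp(4*t), -t^2*exp(4*t)/2 - t*exp(4*t) + exp(4*t)]

Strategy: write A = P · J · P⁻¹ where J is a Jordan canonical form, so e^{tA} = P · e^{tJ} · P⁻¹, and e^{tJ} can be computed block-by-block.

A has Jordan form
J =
  [4, 1, 0]
  [0, 4, 1]
  [0, 0, 4]
(up to reordering of blocks).

Per-block formulas:
  For a 3×3 Jordan block J_3(4): exp(t · J_3(4)) = e^(4t)·(I + t·N + (t^2/2)·N^2), where N is the 3×3 nilpotent shift.

After assembling e^{tJ} and conjugating by P, we get:

e^{tA} =
  [t^2*exp(4*t)/2 + t*exp(4*t) + exp(4*t), t*exp(4*t), t^2*exp(4*t)/2 + t*exp(4*t)]
  [t*exp(4*t), exp(4*t), t*exp(4*t)]
  [-t^2*exp(4*t)/2 - t*exp(4*t), -t*exp(4*t), -t^2*exp(4*t)/2 - t*exp(4*t) + exp(4*t)]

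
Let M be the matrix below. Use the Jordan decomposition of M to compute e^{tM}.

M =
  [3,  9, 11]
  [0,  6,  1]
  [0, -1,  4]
e^{tM} =
  [exp(3*t), -t*exp(5*t) + 5*exp(5*t) - 5*exp(3*t), -t*exp(5*t) + 6*exp(5*t) - 6*exp(3*t)]
  [0, t*exp(5*t) + exp(5*t), t*exp(5*t)]
  [0, -t*exp(5*t), -t*exp(5*t) + exp(5*t)]

Strategy: write M = P · J · P⁻¹ where J is a Jordan canonical form, so e^{tM} = P · e^{tJ} · P⁻¹, and e^{tJ} can be computed block-by-block.

M has Jordan form
J =
  [3, 0, 0]
  [0, 5, 1]
  [0, 0, 5]
(up to reordering of blocks).

Per-block formulas:
  For a 2×2 Jordan block J_2(5): exp(t · J_2(5)) = e^(5t)·(I + t·N), where N is the 2×2 nilpotent shift.
  For a 1×1 block at λ = 3: exp(t · [3]) = [e^(3t)].

After assembling e^{tJ} and conjugating by P, we get:

e^{tM} =
  [exp(3*t), -t*exp(5*t) + 5*exp(5*t) - 5*exp(3*t), -t*exp(5*t) + 6*exp(5*t) - 6*exp(3*t)]
  [0, t*exp(5*t) + exp(5*t), t*exp(5*t)]
  [0, -t*exp(5*t), -t*exp(5*t) + exp(5*t)]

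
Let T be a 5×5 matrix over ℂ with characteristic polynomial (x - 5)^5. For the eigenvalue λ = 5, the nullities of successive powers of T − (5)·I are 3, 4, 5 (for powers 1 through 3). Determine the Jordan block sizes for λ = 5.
Block sizes for λ = 5: [3, 1, 1]

From the dimensions of kernels of powers, the number of Jordan blocks of size at least j is d_j − d_{j−1} where d_j = dim ker(N^j) (with d_0 = 0). Computing the differences gives [3, 1, 1].
The number of blocks of size exactly k is (#blocks of size ≥ k) − (#blocks of size ≥ k + 1), so the partition is: 2 block(s) of size 1, 1 block(s) of size 3.
In nonincreasing order the block sizes are [3, 1, 1].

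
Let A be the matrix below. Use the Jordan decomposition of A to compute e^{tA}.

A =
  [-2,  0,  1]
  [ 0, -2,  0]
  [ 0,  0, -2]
e^{tA} =
  [exp(-2*t), 0, t*exp(-2*t)]
  [0, exp(-2*t), 0]
  [0, 0, exp(-2*t)]

Strategy: write A = P · J · P⁻¹ where J is a Jordan canonical form, so e^{tA} = P · e^{tJ} · P⁻¹, and e^{tJ} can be computed block-by-block.

A has Jordan form
J =
  [-2,  1,  0]
  [ 0, -2,  0]
  [ 0,  0, -2]
(up to reordering of blocks).

Per-block formulas:
  For a 1×1 block at λ = -2: exp(t · [-2]) = [e^(-2t)].
  For a 2×2 Jordan block J_2(-2): exp(t · J_2(-2)) = e^(-2t)·(I + t·N), where N is the 2×2 nilpotent shift.

After assembling e^{tJ} and conjugating by P, we get:

e^{tA} =
  [exp(-2*t), 0, t*exp(-2*t)]
  [0, exp(-2*t), 0]
  [0, 0, exp(-2*t)]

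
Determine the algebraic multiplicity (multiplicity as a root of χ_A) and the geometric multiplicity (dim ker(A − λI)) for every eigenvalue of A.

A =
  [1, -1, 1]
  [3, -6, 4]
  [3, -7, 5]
λ = -2: alg = 1, geom = 1; λ = 1: alg = 2, geom = 1

Step 1 — factor the characteristic polynomial to read off the algebraic multiplicities:
  χ_A(x) = (x - 1)^2*(x + 2)

Step 2 — compute geometric multiplicities via the rank-nullity identity g(λ) = n − rank(A − λI):
  rank(A − (-2)·I) = 2, so dim ker(A − (-2)·I) = n − 2 = 1
  rank(A − (1)·I) = 2, so dim ker(A − (1)·I) = n − 2 = 1

Summary:
  λ = -2: algebraic multiplicity = 1, geometric multiplicity = 1
  λ = 1: algebraic multiplicity = 2, geometric multiplicity = 1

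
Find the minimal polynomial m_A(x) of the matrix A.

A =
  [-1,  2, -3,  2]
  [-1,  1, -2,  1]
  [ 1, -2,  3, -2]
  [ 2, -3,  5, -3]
x^2

The characteristic polynomial is χ_A(x) = x^4, so the eigenvalues are known. The minimal polynomial is
  m_A(x) = Π_λ (x − λ)^{k_λ}
where k_λ is the size of the *largest* Jordan block for λ (equivalently, the smallest k with (A − λI)^k v = 0 for every generalised eigenvector v of λ).

  λ = 0: largest Jordan block has size 2, contributing (x − 0)^2

So m_A(x) = x^2 = x^2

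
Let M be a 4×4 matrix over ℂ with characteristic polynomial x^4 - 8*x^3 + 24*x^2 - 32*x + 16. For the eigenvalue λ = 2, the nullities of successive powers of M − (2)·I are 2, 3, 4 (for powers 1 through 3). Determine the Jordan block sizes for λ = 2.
Block sizes for λ = 2: [3, 1]

From the dimensions of kernels of powers, the number of Jordan blocks of size at least j is d_j − d_{j−1} where d_j = dim ker(N^j) (with d_0 = 0). Computing the differences gives [2, 1, 1].
The number of blocks of size exactly k is (#blocks of size ≥ k) − (#blocks of size ≥ k + 1), so the partition is: 1 block(s) of size 1, 1 block(s) of size 3.
In nonincreasing order the block sizes are [3, 1].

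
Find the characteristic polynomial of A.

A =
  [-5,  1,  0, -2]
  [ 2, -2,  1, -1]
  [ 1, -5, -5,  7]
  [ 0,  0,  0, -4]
x^4 + 16*x^3 + 96*x^2 + 256*x + 256

Expanding det(x·I − A) (e.g. by cofactor expansion or by noting that A is similar to its Jordan form J, which has the same characteristic polynomial as A) gives
  χ_A(x) = x^4 + 16*x^3 + 96*x^2 + 256*x + 256
which factors as (x + 4)^4. The eigenvalues (with algebraic multiplicities) are λ = -4 with multiplicity 4.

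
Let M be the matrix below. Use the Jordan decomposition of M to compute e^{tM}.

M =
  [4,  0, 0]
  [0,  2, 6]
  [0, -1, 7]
e^{tM} =
  [exp(4*t), 0, 0]
  [0, -2*exp(5*t) + 3*exp(4*t), 6*exp(5*t) - 6*exp(4*t)]
  [0, -exp(5*t) + exp(4*t), 3*exp(5*t) - 2*exp(4*t)]

Strategy: write M = P · J · P⁻¹ where J is a Jordan canonical form, so e^{tM} = P · e^{tJ} · P⁻¹, and e^{tJ} can be computed block-by-block.

M has Jordan form
J =
  [4, 0, 0]
  [0, 4, 0]
  [0, 0, 5]
(up to reordering of blocks).

Per-block formulas:
  For a 1×1 block at λ = 4: exp(t · [4]) = [e^(4t)].
  For a 1×1 block at λ = 5: exp(t · [5]) = [e^(5t)].

After assembling e^{tJ} and conjugating by P, we get:

e^{tM} =
  [exp(4*t), 0, 0]
  [0, -2*exp(5*t) + 3*exp(4*t), 6*exp(5*t) - 6*exp(4*t)]
  [0, -exp(5*t) + exp(4*t), 3*exp(5*t) - 2*exp(4*t)]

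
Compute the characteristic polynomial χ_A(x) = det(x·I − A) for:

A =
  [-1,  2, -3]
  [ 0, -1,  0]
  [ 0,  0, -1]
x^3 + 3*x^2 + 3*x + 1

Expanding det(x·I − A) (e.g. by cofactor expansion or by noting that A is similar to its Jordan form J, which has the same characteristic polynomial as A) gives
  χ_A(x) = x^3 + 3*x^2 + 3*x + 1
which factors as (x + 1)^3. The eigenvalues (with algebraic multiplicities) are λ = -1 with multiplicity 3.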